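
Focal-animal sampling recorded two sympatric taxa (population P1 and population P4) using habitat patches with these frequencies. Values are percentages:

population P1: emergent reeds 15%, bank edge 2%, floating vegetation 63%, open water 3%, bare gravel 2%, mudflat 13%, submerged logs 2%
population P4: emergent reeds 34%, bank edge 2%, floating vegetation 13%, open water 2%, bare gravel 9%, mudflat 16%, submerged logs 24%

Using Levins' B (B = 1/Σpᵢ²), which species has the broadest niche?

population P4

Convert percentages to proportions (divide by 100).
Σp_P1ᵢ² = 0.15² + 0.02² + 0.63² + 0.03² + 0.02² + 0.13² + 0.02² = 0.0225 + 0.0004 + 0.3969 + 0.0009 + 0.0004 + 0.0169 + 0.0004 = 0.4384
B_P1 = 1 / 0.4384 = 2.2810
Σp_P4ᵢ² = 0.34² + 0.02² + 0.13² + 0.02² + 0.09² + 0.16² + 0.24² = 0.1156 + 0.0004 + 0.0169 + 0.0004 + 0.0081 + 0.0256 + 0.0576 = 0.2246
B_P4 = 1 / 0.2246 = 4.4524
Highest B → broadest niche (most generalist): population P4 (B = 4.45).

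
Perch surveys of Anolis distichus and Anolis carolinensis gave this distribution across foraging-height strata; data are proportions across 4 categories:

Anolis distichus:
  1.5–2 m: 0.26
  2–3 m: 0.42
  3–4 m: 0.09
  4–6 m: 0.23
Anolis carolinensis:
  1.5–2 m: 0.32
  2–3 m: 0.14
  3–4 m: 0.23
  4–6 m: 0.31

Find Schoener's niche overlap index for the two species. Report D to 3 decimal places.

0.720

Σ|p₁ᵢ − p₂ᵢ| = 0.06 + 0.28 + 0.14 + 0.08 = 0.56
D = 1 − ½ × 0.56 = 1 − 0.280 = 0.72000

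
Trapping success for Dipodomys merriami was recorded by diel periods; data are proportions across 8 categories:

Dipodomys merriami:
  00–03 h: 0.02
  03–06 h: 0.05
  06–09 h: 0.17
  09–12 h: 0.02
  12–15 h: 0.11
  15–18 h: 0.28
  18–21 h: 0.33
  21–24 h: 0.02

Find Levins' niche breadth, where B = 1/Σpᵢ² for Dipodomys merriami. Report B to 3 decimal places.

4.310

Σpᵢ² = 0.02² + 0.05² + 0.17² + 0.02² + 0.11² + 0.28² + 0.33² + 0.02² = 0.0004 + 0.0025 + 0.0289 + 0.0004 + 0.0121 + 0.0784 + 0.1089 + 0.0004 = 0.2320
B = 1 / 0.2320 = 4.31034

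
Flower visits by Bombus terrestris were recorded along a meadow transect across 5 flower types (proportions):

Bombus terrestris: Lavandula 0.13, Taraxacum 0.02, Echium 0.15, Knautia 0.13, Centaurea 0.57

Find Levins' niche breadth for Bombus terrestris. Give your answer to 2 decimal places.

2.62

Σpᵢ² = 0.13² + 0.02² + 0.15² + 0.13² + 0.57² = 0.0169 + 0.0004 + 0.0225 + 0.0169 + 0.3249 = 0.3816
B = 1 / 0.3816 = 2.6205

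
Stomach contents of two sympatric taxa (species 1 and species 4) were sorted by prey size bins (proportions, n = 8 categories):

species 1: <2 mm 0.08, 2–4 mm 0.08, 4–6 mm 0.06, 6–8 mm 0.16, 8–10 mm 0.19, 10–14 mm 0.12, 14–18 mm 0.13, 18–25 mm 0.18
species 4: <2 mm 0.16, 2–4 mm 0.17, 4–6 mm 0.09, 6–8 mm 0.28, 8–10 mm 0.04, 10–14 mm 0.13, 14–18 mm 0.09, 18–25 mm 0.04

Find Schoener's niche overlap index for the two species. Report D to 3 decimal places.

Σ|p₁ᵢ − p₂ᵢ| = 0.08 + 0.09 + 0.03 + 0.12 + 0.15 + 0.01 + 0.04 + 0.14 = 0.66
D = 1 − ½ × 0.66 = 1 − 0.330 = 0.67000

0.670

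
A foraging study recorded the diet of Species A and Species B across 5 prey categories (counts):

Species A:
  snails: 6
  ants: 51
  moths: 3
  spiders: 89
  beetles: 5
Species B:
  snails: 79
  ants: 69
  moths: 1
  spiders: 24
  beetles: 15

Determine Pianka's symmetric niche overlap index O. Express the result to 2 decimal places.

0.56

Proportions for Species A (n=154): 6/154=0.0390, 51/154=0.3312, 3/154=0.0195, 89/154=0.5779, 5/154=0.0325
Proportions for Species B (n=188): 79/188=0.4202, 69/188=0.3670, 1/188=0.0053, 24/188=0.1277, 15/188=0.0798
Σ p₁ᵢp₂ᵢ = 0.016388 + 0.121550 + 0.000103 + 0.073798 + 0.002594 = 0.214433
Σp_1ᵢ² = 0.0390² + 0.3312² + 0.0195² + 0.5779² + 0.0325² = 0.001521 + 0.109693 + 0.000380 + 0.333968 + 0.001056 = 0.446618
Σp_2ᵢ² = 0.4202² + 0.3670² + 0.0053² + 0.1277² + 0.0798² = 0.176568 + 0.134689 + 0.000028 + 0.016307 + 0.006368 = 0.333960
O = 0.214433 / √(0.446618 × 0.333960) = 0.214433 / 0.3862027 = 0.5552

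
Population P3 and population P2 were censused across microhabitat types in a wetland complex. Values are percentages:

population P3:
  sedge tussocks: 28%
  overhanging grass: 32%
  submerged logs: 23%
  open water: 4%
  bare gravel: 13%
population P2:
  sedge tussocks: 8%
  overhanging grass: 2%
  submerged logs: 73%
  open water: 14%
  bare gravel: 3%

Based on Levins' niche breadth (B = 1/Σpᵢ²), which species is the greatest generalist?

population P3

Convert percentages to proportions (divide by 100).
Σp_P3ᵢ² = 0.28² + 0.32² + 0.23² + 0.04² + 0.13² = 0.0784 + 0.1024 + 0.0529 + 0.0016 + 0.0169 = 0.2522
B_P3 = 1 / 0.2522 = 3.9651
Σp_P2ᵢ² = 0.08² + 0.02² + 0.73² + 0.14² + 0.03² = 0.0064 + 0.0004 + 0.5329 + 0.0196 + 0.0009 = 0.5602
B_P2 = 1 / 0.5602 = 1.7851
Highest B → broadest niche (most generalist): population P3 (B = 3.97).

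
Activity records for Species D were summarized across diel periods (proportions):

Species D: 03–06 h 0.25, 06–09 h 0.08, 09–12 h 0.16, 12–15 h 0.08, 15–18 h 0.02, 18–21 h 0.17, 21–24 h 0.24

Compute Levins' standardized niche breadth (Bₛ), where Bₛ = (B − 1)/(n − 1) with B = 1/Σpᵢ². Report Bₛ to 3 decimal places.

0.721

Σpᵢ² = 0.25² + 0.08² + 0.16² + 0.08² + 0.02² + 0.17² + 0.24² = 0.0625 + 0.0064 + 0.0256 + 0.0064 + 0.0004 + 0.0289 + 0.0576 = 0.1878
B = 1 / 0.1878 = 5.32481
Bₛ = (B − 1)/(n − 1) = (5.32481 − 1)/(7 − 1) = 4.32481/6 = 0.72080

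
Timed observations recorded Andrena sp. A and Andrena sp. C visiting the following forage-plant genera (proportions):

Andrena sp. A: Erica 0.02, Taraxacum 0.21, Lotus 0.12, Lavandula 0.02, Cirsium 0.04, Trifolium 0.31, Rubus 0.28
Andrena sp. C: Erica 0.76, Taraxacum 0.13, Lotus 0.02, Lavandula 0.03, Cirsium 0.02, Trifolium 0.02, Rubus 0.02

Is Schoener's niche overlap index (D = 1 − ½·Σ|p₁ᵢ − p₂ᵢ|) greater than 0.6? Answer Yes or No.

Σ|p₁ᵢ − p₂ᵢ| = 0.74 + 0.08 + 0.10 + 0.01 + 0.02 + 0.29 + 0.26 = 1.50
D = 1 − ½ × 1.50 = 1 − 0.750 = 0.2500
D = 0.2500 < 0.6 → No.

No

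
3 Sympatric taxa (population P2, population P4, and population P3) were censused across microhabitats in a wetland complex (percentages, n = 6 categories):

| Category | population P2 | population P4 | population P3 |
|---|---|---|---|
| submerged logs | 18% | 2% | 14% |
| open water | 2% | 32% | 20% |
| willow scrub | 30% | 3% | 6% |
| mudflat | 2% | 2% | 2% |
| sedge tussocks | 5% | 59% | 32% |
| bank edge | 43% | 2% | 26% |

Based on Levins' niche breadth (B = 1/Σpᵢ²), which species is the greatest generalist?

population P3

Convert percentages to proportions (divide by 100).
Σp_P2ᵢ² = 0.18² + 0.02² + 0.30² + 0.02² + 0.05² + 0.43² = 0.0324 + 0.0004 + 0.0900 + 0.0004 + 0.0025 + 0.1849 = 0.3106
B_P2 = 1 / 0.3106 = 3.2196
Σp_P4ᵢ² = 0.02² + 0.32² + 0.03² + 0.02² + 0.59² + 0.02² = 0.0004 + 0.1024 + 0.0009 + 0.0004 + 0.3481 + 0.0004 = 0.4526
B_P4 = 1 / 0.4526 = 2.2095
Σp_P3ᵢ² = 0.14² + 0.20² + 0.06² + 0.02² + 0.32² + 0.26² = 0.0196 + 0.0400 + 0.0036 + 0.0004 + 0.1024 + 0.0676 = 0.2336
B_P3 = 1 / 0.2336 = 4.2808
Highest B → broadest niche (most generalist): population P3 (B = 4.28).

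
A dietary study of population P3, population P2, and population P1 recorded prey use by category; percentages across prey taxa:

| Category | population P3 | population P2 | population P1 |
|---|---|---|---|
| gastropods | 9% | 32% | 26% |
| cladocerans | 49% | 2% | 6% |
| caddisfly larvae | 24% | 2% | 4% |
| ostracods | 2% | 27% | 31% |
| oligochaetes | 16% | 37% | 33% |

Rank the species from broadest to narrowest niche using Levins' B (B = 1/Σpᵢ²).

Convert percentages to proportions (divide by 100).
Σp_P3ᵢ² = 0.09² + 0.49² + 0.24² + 0.02² + 0.16² = 0.0081 + 0.2401 + 0.0576 + 0.0004 + 0.0256 = 0.3318
B_P3 = 1 / 0.3318 = 3.0139
Σp_P2ᵢ² = 0.32² + 0.02² + 0.02² + 0.27² + 0.37² = 0.1024 + 0.0004 + 0.0004 + 0.0729 + 0.1369 = 0.3130
B_P2 = 1 / 0.3130 = 3.1949
Σp_P1ᵢ² = 0.26² + 0.06² + 0.04² + 0.31² + 0.33² = 0.0676 + 0.0036 + 0.0016 + 0.0961 + 0.1089 = 0.2778
B_P1 = 1 / 0.2778 = 3.5997
Ranking by B (broadest → narrowest): population P1 (3.60) > population P2 (3.19) > population P3 (3.01)

population P1 > population P2 > population P3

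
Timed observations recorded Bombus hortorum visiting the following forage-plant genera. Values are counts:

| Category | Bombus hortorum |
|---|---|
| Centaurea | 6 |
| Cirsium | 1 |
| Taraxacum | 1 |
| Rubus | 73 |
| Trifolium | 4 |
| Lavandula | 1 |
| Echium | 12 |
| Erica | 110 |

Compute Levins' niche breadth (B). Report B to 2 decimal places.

2.45

Proportions for Bombus hortorum (n=208): 6/208=0.0288, 1/208=0.0048, 1/208=0.0048, 73/208=0.3510, 4/208=0.0192, 1/208=0.0048, 12/208=0.0577, 110/208=0.5288
Σpᵢ² = 0.0288² + 0.0048² + 0.0048² + 0.3510² + 0.0192² + 0.0048² + 0.0577² + 0.5288² = 0.000829 + 0.000023 + 0.000023 + 0.123201 + 0.000369 + 0.000023 + 0.003329 + 0.279629 = 0.407426
B = 1 / 0.407426 = 2.4544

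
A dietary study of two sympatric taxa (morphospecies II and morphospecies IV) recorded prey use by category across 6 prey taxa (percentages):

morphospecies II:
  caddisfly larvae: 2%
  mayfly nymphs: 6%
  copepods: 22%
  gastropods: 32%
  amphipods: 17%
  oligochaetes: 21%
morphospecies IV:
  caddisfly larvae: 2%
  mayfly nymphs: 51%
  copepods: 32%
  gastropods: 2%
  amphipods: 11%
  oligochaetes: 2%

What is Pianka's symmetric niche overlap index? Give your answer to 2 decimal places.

0.45

Convert percentages to proportions (divide by 100).
Σ p₁ᵢp₂ᵢ = 0.0004 + 0.0306 + 0.0704 + 0.0064 + 0.0187 + 0.0042 = 0.1307
Σp_1ᵢ² = 0.02² + 0.06² + 0.22² + 0.32² + 0.17² + 0.21² = 0.0004 + 0.0036 + 0.0484 + 0.1024 + 0.0289 + 0.0441 = 0.2278
Σp_2ᵢ² = 0.02² + 0.51² + 0.32² + 0.02² + 0.11² + 0.02² = 0.0004 + 0.2601 + 0.1024 + 0.0004 + 0.0121 + 0.0004 = 0.3758
O = 0.1307 / √(0.2278 × 0.3758) = 0.1307 / 0.29259 = 0.4467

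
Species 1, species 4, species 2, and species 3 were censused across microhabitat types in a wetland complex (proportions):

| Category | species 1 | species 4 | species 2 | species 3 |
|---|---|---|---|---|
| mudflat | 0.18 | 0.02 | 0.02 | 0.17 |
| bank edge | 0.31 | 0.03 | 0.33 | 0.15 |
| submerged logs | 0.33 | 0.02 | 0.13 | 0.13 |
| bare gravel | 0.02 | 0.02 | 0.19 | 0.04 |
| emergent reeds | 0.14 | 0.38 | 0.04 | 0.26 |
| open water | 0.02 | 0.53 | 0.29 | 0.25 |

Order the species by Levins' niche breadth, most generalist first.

species 3 > species 2 > species 1 > species 4

Σp_1ᵢ² = 0.18² + 0.31² + 0.33² + 0.02² + 0.14² + 0.02² = 0.0324 + 0.0961 + 0.1089 + 0.0004 + 0.0196 + 0.0004 = 0.2578
B_1 = 1 / 0.2578 = 3.8790
Σp_4ᵢ² = 0.02² + 0.03² + 0.02² + 0.02² + 0.38² + 0.53² = 0.0004 + 0.0009 + 0.0004 + 0.0004 + 0.1444 + 0.2809 = 0.4274
B_4 = 1 / 0.4274 = 2.3397
Σp_2ᵢ² = 0.02² + 0.33² + 0.13² + 0.19² + 0.04² + 0.29² = 0.0004 + 0.1089 + 0.0169 + 0.0361 + 0.0016 + 0.0841 = 0.2480
B_2 = 1 / 0.2480 = 4.0323
Σp_3ᵢ² = 0.17² + 0.15² + 0.13² + 0.04² + 0.26² + 0.25² = 0.0289 + 0.0225 + 0.0169 + 0.0016 + 0.0676 + 0.0625 = 0.2000
B_3 = 1 / 0.2000 = 5.0000
Ranking by B (broadest → narrowest): species 3 (5.00) > species 2 (4.03) > species 1 (3.88) > species 4 (2.34)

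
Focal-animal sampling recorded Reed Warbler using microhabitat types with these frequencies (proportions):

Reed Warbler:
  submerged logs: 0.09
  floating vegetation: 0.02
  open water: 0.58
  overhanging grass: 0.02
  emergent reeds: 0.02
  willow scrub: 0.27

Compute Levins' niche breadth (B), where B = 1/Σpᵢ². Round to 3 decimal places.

Σpᵢ² = 0.09² + 0.02² + 0.58² + 0.02² + 0.02² + 0.27² = 0.0081 + 0.0004 + 0.3364 + 0.0004 + 0.0004 + 0.0729 = 0.4186
B = 1 / 0.4186 = 2.38892

2.389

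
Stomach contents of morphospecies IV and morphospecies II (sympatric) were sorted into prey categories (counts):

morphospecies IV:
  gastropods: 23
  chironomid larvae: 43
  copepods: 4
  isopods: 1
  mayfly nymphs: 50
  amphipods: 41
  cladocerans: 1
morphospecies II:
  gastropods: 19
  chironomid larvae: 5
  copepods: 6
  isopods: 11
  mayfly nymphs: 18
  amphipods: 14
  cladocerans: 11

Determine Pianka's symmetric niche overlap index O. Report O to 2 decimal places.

0.78

Proportions for morphospecies IV (n=163): 23/163=0.1411, 43/163=0.2638, 4/163=0.0245, 1/163=0.0061, 50/163=0.3067, 41/163=0.2515, 1/163=0.0061
Proportions for morphospecies II (n=84): 19/84=0.2262, 5/84=0.0595, 6/84=0.0714, 11/84=0.1310, 18/84=0.2143, 14/84=0.1667, 11/84=0.1310
Σ p₁ᵢp₂ᵢ = 0.031917 + 0.015696 + 0.001749 + 0.000799 + 0.065726 + 0.041925 + 0.000799 = 0.158611
Σp_1ᵢ² = 0.1411² + 0.2638² + 0.0245² + 0.0061² + 0.3067² + 0.2515² + 0.0061² = 0.019909 + 0.069590 + 0.000600 + 0.000037 + 0.094065 + 0.063252 + 0.000037 = 0.247490
Σp_2ᵢ² = 0.2262² + 0.0595² + 0.0714² + 0.1310² + 0.2143² + 0.1667² + 0.1310² = 0.051166 + 0.003540 + 0.005098 + 0.017161 + 0.045924 + 0.027789 + 0.017161 = 0.167839
O = 0.158611 / √(0.247490 × 0.167839) = 0.158611 / 0.2038099 = 0.7782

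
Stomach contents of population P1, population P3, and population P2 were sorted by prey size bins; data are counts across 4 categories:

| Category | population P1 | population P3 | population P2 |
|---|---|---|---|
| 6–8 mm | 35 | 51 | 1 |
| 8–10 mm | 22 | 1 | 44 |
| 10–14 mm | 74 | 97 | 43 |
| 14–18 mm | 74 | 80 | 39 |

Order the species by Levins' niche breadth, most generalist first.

Proportions for population P1 (n=205): 35/205=0.1707, 22/205=0.1073, 74/205=0.3610, 74/205=0.3610
Proportions for population P3 (n=229): 51/229=0.2227, 1/229=0.0044, 97/229=0.4236, 80/229=0.3493
Proportions for population P2 (n=127): 1/127=0.0079, 44/127=0.3465, 43/127=0.3386, 39/127=0.3071
Σp_P1ᵢ² = 0.1707² + 0.1073² + 0.3610² + 0.3610² = 0.029138 + 0.011513 + 0.130321 + 0.130321 = 0.301293
B_P1 = 1 / 0.301293 = 3.3190
Σp_P3ᵢ² = 0.2227² + 0.0044² + 0.4236² + 0.3493² = 0.049595 + 0.000019 + 0.179437 + 0.122010 = 0.351061
B_P3 = 1 / 0.351061 = 2.8485
Σp_P2ᵢ² = 0.0079² + 0.3465² + 0.3386² + 0.3071² = 0.000062 + 0.120062 + 0.114650 + 0.094310 = 0.329084
B_P2 = 1 / 0.329084 = 3.0387
Ranking by B (broadest → narrowest): population P1 (3.32) > population P2 (3.04) > population P3 (2.85)

population P1 > population P2 > population P3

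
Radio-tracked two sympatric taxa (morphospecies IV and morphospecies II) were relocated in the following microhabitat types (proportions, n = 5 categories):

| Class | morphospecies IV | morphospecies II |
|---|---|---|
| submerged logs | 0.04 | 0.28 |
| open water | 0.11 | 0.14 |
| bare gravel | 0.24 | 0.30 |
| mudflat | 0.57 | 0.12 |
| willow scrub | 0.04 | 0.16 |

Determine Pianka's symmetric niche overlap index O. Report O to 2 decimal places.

Σ p₁ᵢp₂ᵢ = 0.0112 + 0.0154 + 0.0720 + 0.0684 + 0.0064 = 0.1734
Σp_1ᵢ² = 0.04² + 0.11² + 0.24² + 0.57² + 0.04² = 0.0016 + 0.0121 + 0.0576 + 0.3249 + 0.0016 = 0.3978
Σp_2ᵢ² = 0.28² + 0.14² + 0.30² + 0.12² + 0.16² = 0.0784 + 0.0196 + 0.0900 + 0.0144 + 0.0256 = 0.2280
O = 0.1734 / √(0.3978 × 0.2280) = 0.1734 / 0.30116 = 0.5758

0.58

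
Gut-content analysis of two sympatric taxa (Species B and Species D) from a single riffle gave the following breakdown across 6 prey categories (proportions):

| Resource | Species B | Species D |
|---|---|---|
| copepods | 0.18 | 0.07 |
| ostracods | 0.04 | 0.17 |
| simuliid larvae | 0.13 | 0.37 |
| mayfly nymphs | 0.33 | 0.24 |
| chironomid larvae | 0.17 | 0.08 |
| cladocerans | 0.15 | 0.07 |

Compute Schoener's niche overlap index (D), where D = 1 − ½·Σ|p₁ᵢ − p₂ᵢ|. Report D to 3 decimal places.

Σ|p₁ᵢ − p₂ᵢ| = 0.11 + 0.13 + 0.24 + 0.09 + 0.09 + 0.08 = 0.74
D = 1 − ½ × 0.74 = 1 − 0.370 = 0.63000

0.630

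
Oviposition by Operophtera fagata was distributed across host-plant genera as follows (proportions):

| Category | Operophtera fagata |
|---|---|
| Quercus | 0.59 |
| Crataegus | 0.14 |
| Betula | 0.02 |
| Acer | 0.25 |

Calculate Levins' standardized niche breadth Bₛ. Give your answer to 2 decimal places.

0.44

Σpᵢ² = 0.59² + 0.14² + 0.02² + 0.25² = 0.3481 + 0.0196 + 0.0004 + 0.0625 = 0.4306
B = 1 / 0.4306 = 2.3223
Bₛ = (B − 1)/(n − 1) = (2.3223 − 1)/(4 − 1) = 1.3223/3 = 0.4408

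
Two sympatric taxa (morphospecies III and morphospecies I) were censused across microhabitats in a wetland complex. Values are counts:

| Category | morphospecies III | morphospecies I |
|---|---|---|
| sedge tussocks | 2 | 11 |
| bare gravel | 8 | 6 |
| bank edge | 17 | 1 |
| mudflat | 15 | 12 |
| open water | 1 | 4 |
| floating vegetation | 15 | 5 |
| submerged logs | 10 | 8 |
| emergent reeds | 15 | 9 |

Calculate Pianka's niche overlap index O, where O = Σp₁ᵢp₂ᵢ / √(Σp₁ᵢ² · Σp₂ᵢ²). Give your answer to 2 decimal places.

0.75

Proportions for morphospecies III (n=83): 2/83=0.0241, 8/83=0.0964, 17/83=0.2048, 15/83=0.1807, 1/83=0.0120, 15/83=0.1807, 10/83=0.1205, 15/83=0.1807
Proportions for morphospecies I (n=56): 11/56=0.1964, 6/56=0.1071, 1/56=0.0179, 12/56=0.2143, 4/56=0.0714, 5/56=0.0893, 8/56=0.1429, 9/56=0.1607
Σ p₁ᵢp₂ᵢ = 0.004733 + 0.010324 + 0.003666 + 0.038724 + 0.000857 + 0.016137 + 0.017219 + 0.029038 = 0.120698
Σp_1ᵢ² = 0.0241² + 0.0964² + 0.2048² + 0.1807² + 0.0120² + 0.1807² + 0.1205² + 0.1807² = 0.000581 + 0.009293 + 0.041943 + 0.032652 + 0.000144 + 0.032652 + 0.014520 + 0.032652 = 0.164437
Σp_2ᵢ² = 0.1964² + 0.1071² + 0.0179² + 0.2143² + 0.0714² + 0.0893² + 0.1429² + 0.1607² = 0.038573 + 0.011470 + 0.000320 + 0.045924 + 0.005098 + 0.007974 + 0.020420 + 0.025824 = 0.155603
O = 0.120698 / √(0.164437 × 0.155603) = 0.120698 / 0.1599590 = 0.7546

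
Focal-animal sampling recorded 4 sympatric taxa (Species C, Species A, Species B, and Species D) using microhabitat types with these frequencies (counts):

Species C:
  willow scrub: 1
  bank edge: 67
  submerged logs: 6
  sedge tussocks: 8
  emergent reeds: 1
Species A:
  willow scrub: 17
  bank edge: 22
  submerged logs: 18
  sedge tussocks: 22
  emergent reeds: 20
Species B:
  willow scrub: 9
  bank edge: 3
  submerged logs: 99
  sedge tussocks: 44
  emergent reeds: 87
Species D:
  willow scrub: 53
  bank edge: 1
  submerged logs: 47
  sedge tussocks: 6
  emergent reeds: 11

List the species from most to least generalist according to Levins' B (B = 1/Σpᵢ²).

Species A > Species B > Species D > Species C

Proportions for Species C (n=83): 1/83=0.0120, 67/83=0.8072, 6/83=0.0723, 8/83=0.0964, 1/83=0.0120
Proportions for Species A (n=99): 17/99=0.1717, 22/99=0.2222, 18/99=0.1818, 22/99=0.2222, 20/99=0.2020
Proportions for Species B (n=242): 9/242=0.0372, 3/242=0.0124, 99/242=0.4091, 44/242=0.1818, 87/242=0.3595
Proportions for Species D (n=118): 53/118=0.4492, 1/118=0.0085, 47/118=0.3983, 6/118=0.0508, 11/118=0.0932
Σp_Cᵢ² = 0.0120² + 0.8072² + 0.0723² + 0.0964² + 0.0120² = 0.000144 + 0.651572 + 0.005227 + 0.009293 + 0.000144 = 0.666380
B_C = 1 / 0.666380 = 1.5006
Σp_Aᵢ² = 0.1717² + 0.2222² + 0.1818² + 0.2222² + 0.2020² = 0.029481 + 0.049373 + 0.033051 + 0.049373 + 0.040804 = 0.202082
B_A = 1 / 0.202082 = 4.9485
Σp_Bᵢ² = 0.0372² + 0.0124² + 0.4091² + 0.1818² + 0.3595² = 0.001384 + 0.000154 + 0.167363 + 0.033051 + 0.129240 = 0.331192
B_B = 1 / 0.331192 = 3.0194
Σp_Dᵢ² = 0.4492² + 0.0085² + 0.3983² + 0.0508² + 0.0932² = 0.201781 + 0.000072 + 0.158643 + 0.002581 + 0.008686 = 0.371763
B_D = 1 / 0.371763 = 2.6899
Ranking by B (broadest → narrowest): Species A (4.95) > Species B (3.02) > Species D (2.69) > Species C (1.50)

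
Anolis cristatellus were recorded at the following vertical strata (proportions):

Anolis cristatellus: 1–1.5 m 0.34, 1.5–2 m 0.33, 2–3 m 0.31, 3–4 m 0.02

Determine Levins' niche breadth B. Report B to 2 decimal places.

Σpᵢ² = 0.34² + 0.33² + 0.31² + 0.02² = 0.1156 + 0.1089 + 0.0961 + 0.0004 = 0.3210
B = 1 / 0.3210 = 3.1153

3.12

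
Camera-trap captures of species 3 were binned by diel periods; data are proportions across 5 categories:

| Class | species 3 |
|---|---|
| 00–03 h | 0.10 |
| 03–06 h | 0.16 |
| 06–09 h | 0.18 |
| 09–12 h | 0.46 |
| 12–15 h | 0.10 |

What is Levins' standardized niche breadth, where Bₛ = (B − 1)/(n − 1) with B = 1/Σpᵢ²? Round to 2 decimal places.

0.61

Σpᵢ² = 0.10² + 0.16² + 0.18² + 0.46² + 0.10² = 0.0100 + 0.0256 + 0.0324 + 0.2116 + 0.0100 = 0.2896
B = 1 / 0.2896 = 3.4530
Bₛ = (B − 1)/(n − 1) = (3.4530 − 1)/(5 − 1) = 2.4530/4 = 0.6133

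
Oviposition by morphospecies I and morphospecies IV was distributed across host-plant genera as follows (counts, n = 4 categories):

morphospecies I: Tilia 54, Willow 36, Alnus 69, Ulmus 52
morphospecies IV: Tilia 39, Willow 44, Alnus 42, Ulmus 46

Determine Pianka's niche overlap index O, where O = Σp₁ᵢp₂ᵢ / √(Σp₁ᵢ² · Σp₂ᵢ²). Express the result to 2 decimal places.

0.97

Proportions for morphospecies I (n=211): 54/211=0.2559, 36/211=0.1706, 69/211=0.3270, 52/211=0.2464
Proportions for morphospecies IV (n=171): 39/171=0.2281, 44/171=0.2573, 42/171=0.2456, 46/171=0.2690
Σ p₁ᵢp₂ᵢ = 0.058371 + 0.043895 + 0.080311 + 0.066282 = 0.248859
Σp_1ᵢ² = 0.2559² + 0.1706² + 0.3270² + 0.2464² = 0.065485 + 0.029104 + 0.106929 + 0.060713 = 0.262231
Σp_2ᵢ² = 0.2281² + 0.2573² + 0.2456² + 0.2690² = 0.052030 + 0.066203 + 0.060319 + 0.072361 = 0.250913
O = 0.248859 / √(0.262231 × 0.250913) = 0.248859 / 0.2565096 = 0.9702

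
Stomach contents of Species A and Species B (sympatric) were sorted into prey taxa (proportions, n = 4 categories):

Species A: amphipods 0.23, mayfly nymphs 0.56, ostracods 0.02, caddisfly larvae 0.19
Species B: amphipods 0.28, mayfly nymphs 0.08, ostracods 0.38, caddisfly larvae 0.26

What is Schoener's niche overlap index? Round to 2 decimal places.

0.52

Σ|p₁ᵢ − p₂ᵢ| = 0.05 + 0.48 + 0.36 + 0.07 = 0.96
D = 1 − ½ × 0.96 = 1 − 0.480 = 0.5200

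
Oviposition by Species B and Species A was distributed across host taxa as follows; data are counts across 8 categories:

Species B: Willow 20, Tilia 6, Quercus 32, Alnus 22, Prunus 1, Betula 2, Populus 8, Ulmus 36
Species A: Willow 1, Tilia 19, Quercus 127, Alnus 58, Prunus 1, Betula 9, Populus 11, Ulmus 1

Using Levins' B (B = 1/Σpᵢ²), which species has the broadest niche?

Proportions for Species B (n=127): 20/127=0.1575, 6/127=0.0472, 32/127=0.2520, 22/127=0.1732, 1/127=0.0079, 2/127=0.0157, 8/127=0.0630, 36/127=0.2835
Proportions for Species A (n=227): 1/227=0.0044, 19/227=0.0837, 127/227=0.5595, 58/227=0.2555, 1/227=0.0044, 9/227=0.0396, 11/227=0.0485, 1/227=0.0044
Σp_Bᵢ² = 0.1575² + 0.0472² + 0.2520² + 0.1732² + 0.0079² + 0.0157² + 0.0630² + 0.2835² = 0.024806 + 0.002228 + 0.063504 + 0.029998 + 0.000062 + 0.000246 + 0.003969 + 0.080372 = 0.205185
B_B = 1 / 0.205185 = 4.8737
Σp_Aᵢ² = 0.0044² + 0.0837² + 0.5595² + 0.2555² + 0.0044² + 0.0396² + 0.0485² + 0.0044² = 0.000019 + 0.007006 + 0.313040 + 0.065280 + 0.000019 + 0.001568 + 0.002352 + 0.000019 = 0.389303
B_A = 1 / 0.389303 = 2.5687
Highest B → broadest niche (most generalist): Species B (B = 4.87).

Species B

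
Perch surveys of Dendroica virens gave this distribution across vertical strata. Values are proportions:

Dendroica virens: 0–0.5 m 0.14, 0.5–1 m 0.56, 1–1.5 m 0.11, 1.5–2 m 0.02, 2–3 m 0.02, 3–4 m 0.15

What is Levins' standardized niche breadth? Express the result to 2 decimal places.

Σpᵢ² = 0.14² + 0.56² + 0.11² + 0.02² + 0.02² + 0.15² = 0.0196 + 0.3136 + 0.0121 + 0.0004 + 0.0004 + 0.0225 = 0.3686
B = 1 / 0.3686 = 2.7130
Bₛ = (B − 1)/(n − 1) = (2.7130 − 1)/(6 − 1) = 1.7130/5 = 0.3426

0.34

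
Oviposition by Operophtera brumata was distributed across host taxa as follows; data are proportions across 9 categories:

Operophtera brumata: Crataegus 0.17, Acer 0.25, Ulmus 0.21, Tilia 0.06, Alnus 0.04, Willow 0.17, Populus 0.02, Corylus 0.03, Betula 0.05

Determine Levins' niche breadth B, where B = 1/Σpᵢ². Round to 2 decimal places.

5.77

Σpᵢ² = 0.17² + 0.25² + 0.21² + 0.06² + 0.04² + 0.17² + 0.02² + 0.03² + 0.05² = 0.0289 + 0.0625 + 0.0441 + 0.0036 + 0.0016 + 0.0289 + 0.0004 + 0.0009 + 0.0025 = 0.1734
B = 1 / 0.1734 = 5.7670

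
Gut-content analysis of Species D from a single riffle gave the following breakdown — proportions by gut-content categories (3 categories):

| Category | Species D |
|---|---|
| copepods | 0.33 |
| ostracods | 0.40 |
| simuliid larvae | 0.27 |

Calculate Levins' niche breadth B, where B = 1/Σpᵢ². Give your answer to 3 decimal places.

2.926

Σpᵢ² = 0.33² + 0.40² + 0.27² = 0.1089 + 0.1600 + 0.0729 = 0.3418
B = 1 / 0.3418 = 2.92569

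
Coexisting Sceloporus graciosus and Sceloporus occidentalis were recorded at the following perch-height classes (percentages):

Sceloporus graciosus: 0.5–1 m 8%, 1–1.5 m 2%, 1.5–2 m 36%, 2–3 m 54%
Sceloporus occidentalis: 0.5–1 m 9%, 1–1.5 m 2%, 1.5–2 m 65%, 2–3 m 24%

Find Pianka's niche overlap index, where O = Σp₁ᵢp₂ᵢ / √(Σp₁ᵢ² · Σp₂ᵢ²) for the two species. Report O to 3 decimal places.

0.812

Convert percentages to proportions (divide by 100).
Σ p₁ᵢp₂ᵢ = 0.0072 + 0.0004 + 0.2340 + 0.1296 = 0.3712
Σp_1ᵢ² = 0.08² + 0.02² + 0.36² + 0.54² = 0.0064 + 0.0004 + 0.1296 + 0.2916 = 0.4280
Σp_2ᵢ² = 0.09² + 0.02² + 0.65² + 0.24² = 0.0081 + 0.0004 + 0.4225 + 0.0576 = 0.4886
O = 0.3712 / √(0.4280 × 0.4886) = 0.3712 / 0.457297 = 0.81173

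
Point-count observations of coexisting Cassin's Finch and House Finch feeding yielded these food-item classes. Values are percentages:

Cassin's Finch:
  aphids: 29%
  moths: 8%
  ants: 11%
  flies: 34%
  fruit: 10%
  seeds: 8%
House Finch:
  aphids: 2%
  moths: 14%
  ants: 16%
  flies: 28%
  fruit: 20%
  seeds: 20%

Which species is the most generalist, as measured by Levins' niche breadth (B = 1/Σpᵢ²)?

Convert percentages to proportions (divide by 100).
Σp_Cassᵢ² = 0.29² + 0.08² + 0.11² + 0.34² + 0.10² + 0.08² = 0.0841 + 0.0064 + 0.0121 + 0.1156 + 0.0100 + 0.0064 = 0.2346
B_Cass = 1 / 0.2346 = 4.2626
Σp_Housᵢ² = 0.02² + 0.14² + 0.16² + 0.28² + 0.20² + 0.20² = 0.0004 + 0.0196 + 0.0256 + 0.0784 + 0.0400 + 0.0400 = 0.2040
B_Hous = 1 / 0.2040 = 4.9020
Highest B → broadest niche (most generalist): House Finch (B = 4.90).

House Finch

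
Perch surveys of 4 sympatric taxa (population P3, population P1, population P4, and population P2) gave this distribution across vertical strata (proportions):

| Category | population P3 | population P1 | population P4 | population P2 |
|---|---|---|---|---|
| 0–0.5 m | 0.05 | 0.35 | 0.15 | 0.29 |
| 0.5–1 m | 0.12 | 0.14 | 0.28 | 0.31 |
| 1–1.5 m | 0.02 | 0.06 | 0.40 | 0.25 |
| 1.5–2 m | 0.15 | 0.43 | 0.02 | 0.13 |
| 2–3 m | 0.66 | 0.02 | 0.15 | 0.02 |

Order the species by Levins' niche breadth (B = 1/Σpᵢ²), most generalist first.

population P2 > population P4 > population P1 > population P3

Σp_P3ᵢ² = 0.05² + 0.12² + 0.02² + 0.15² + 0.66² = 0.0025 + 0.0144 + 0.0004 + 0.0225 + 0.4356 = 0.4754
B_P3 = 1 / 0.4754 = 2.1035
Σp_P1ᵢ² = 0.35² + 0.14² + 0.06² + 0.43² + 0.02² = 0.1225 + 0.0196 + 0.0036 + 0.1849 + 0.0004 = 0.3310
B_P1 = 1 / 0.3310 = 3.0211
Σp_P4ᵢ² = 0.15² + 0.28² + 0.40² + 0.02² + 0.15² = 0.0225 + 0.0784 + 0.1600 + 0.0004 + 0.0225 = 0.2838
B_P4 = 1 / 0.2838 = 3.5236
Σp_P2ᵢ² = 0.29² + 0.31² + 0.25² + 0.13² + 0.02² = 0.0841 + 0.0961 + 0.0625 + 0.0169 + 0.0004 = 0.2600
B_P2 = 1 / 0.2600 = 3.8462
Ranking by B (broadest → narrowest): population P2 (3.85) > population P4 (3.52) > population P1 (3.02) > population P3 (2.10)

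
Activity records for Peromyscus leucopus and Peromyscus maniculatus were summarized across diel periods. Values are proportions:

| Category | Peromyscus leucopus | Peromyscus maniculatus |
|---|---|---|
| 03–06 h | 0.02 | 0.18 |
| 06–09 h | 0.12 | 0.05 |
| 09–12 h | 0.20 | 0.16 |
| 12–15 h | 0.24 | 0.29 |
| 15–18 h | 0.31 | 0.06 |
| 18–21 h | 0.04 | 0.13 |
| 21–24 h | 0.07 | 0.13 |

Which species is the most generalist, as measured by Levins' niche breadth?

Peromyscus maniculatus

Σp_leucᵢ² = 0.02² + 0.12² + 0.20² + 0.24² + 0.31² + 0.04² + 0.07² = 0.0004 + 0.0144 + 0.0400 + 0.0576 + 0.0961 + 0.0016 + 0.0049 = 0.2150
B_leuc = 1 / 0.2150 = 4.6512
Σp_maniᵢ² = 0.18² + 0.05² + 0.16² + 0.29² + 0.06² + 0.13² + 0.13² = 0.0324 + 0.0025 + 0.0256 + 0.0841 + 0.0036 + 0.0169 + 0.0169 = 0.1820
B_mani = 1 / 0.1820 = 5.4945
Highest B → broadest niche (most generalist): Peromyscus maniculatus (B = 5.49).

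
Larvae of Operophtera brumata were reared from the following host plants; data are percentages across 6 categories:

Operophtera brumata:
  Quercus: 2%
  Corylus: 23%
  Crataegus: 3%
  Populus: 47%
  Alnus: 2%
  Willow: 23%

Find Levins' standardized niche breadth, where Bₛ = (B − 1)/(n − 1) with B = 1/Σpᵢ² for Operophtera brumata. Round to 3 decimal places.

0.409

Convert percentages to proportions (divide by 100).
Σpᵢ² = 0.02² + 0.23² + 0.03² + 0.47² + 0.02² + 0.23² = 0.0004 + 0.0529 + 0.0009 + 0.2209 + 0.0004 + 0.0529 = 0.3284
B = 1 / 0.3284 = 3.04507
Bₛ = (B − 1)/(n − 1) = (3.04507 − 1)/(6 − 1) = 2.04507/5 = 0.40901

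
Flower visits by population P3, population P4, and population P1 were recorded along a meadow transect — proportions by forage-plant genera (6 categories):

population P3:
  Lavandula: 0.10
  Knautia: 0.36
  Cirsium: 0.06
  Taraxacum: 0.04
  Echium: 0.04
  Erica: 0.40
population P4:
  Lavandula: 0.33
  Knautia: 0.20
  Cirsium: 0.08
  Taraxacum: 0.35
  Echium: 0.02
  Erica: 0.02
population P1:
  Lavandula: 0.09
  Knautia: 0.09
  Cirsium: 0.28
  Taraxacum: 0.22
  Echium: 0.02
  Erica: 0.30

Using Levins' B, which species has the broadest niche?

Σp_P3ᵢ² = 0.10² + 0.36² + 0.06² + 0.04² + 0.04² + 0.40² = 0.0100 + 0.1296 + 0.0036 + 0.0016 + 0.0016 + 0.1600 = 0.3064
B_P3 = 1 / 0.3064 = 3.2637
Σp_P4ᵢ² = 0.33² + 0.20² + 0.08² + 0.35² + 0.02² + 0.02² = 0.1089 + 0.0400 + 0.0064 + 0.1225 + 0.0004 + 0.0004 = 0.2786
B_P4 = 1 / 0.2786 = 3.5894
Σp_P1ᵢ² = 0.09² + 0.09² + 0.28² + 0.22² + 0.02² + 0.30² = 0.0081 + 0.0081 + 0.0784 + 0.0484 + 0.0004 + 0.0900 = 0.2334
B_P1 = 1 / 0.2334 = 4.2845
Highest B → broadest niche (most generalist): population P1 (B = 4.28).

population P1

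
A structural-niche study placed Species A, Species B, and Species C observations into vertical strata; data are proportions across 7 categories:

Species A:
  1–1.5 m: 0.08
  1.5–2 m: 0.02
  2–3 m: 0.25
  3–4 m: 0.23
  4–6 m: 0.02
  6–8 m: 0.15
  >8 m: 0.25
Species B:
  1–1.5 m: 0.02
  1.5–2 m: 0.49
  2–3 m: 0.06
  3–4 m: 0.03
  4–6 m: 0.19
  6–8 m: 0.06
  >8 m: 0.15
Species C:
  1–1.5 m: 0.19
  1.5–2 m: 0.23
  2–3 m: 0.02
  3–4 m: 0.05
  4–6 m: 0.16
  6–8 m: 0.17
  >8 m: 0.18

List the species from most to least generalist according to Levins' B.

Σp_Aᵢ² = 0.08² + 0.02² + 0.25² + 0.23² + 0.02² + 0.15² + 0.25² = 0.0064 + 0.0004 + 0.0625 + 0.0529 + 0.0004 + 0.0225 + 0.0625 = 0.2076
B_A = 1 / 0.2076 = 4.8170
Σp_Bᵢ² = 0.02² + 0.49² + 0.06² + 0.03² + 0.19² + 0.06² + 0.15² = 0.0004 + 0.2401 + 0.0036 + 0.0009 + 0.0361 + 0.0036 + 0.0225 = 0.3072
B_B = 1 / 0.3072 = 3.2552
Σp_Cᵢ² = 0.19² + 0.23² + 0.02² + 0.05² + 0.16² + 0.17² + 0.18² = 0.0361 + 0.0529 + 0.0004 + 0.0025 + 0.0256 + 0.0289 + 0.0324 = 0.1788
B_C = 1 / 0.1788 = 5.5928
Ranking by B (broadest → narrowest): Species C (5.59) > Species A (4.82) > Species B (3.26)

Species C > Species A > Species B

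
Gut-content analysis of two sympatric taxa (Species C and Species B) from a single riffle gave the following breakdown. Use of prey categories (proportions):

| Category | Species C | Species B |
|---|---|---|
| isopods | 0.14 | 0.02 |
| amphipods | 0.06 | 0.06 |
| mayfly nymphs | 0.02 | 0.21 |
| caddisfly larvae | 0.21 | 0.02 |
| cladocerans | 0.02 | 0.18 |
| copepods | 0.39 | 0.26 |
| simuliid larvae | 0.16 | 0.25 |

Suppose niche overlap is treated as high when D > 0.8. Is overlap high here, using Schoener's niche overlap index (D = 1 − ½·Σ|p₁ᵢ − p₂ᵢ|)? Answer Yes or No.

No

Σ|p₁ᵢ − p₂ᵢ| = 0.12 + 0.00 + 0.19 + 0.19 + 0.16 + 0.13 + 0.09 = 0.88
D = 1 − ½ × 0.88 = 1 − 0.440 = 0.5600
D = 0.5600 < 0.8 → No.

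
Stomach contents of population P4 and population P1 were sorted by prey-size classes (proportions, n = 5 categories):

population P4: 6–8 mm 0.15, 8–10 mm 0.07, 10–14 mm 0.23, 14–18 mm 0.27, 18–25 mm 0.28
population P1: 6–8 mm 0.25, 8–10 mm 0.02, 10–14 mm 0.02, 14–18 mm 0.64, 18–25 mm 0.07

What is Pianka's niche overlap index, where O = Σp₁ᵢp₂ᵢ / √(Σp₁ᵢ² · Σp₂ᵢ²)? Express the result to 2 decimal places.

Σ p₁ᵢp₂ᵢ = 0.0375 + 0.0014 + 0.0046 + 0.1728 + 0.0196 = 0.2359
Σp_1ᵢ² = 0.15² + 0.07² + 0.23² + 0.27² + 0.28² = 0.0225 + 0.0049 + 0.0529 + 0.0729 + 0.0784 = 0.2316
Σp_2ᵢ² = 0.25² + 0.02² + 0.02² + 0.64² + 0.07² = 0.0625 + 0.0004 + 0.0004 + 0.4096 + 0.0049 = 0.4778
O = 0.2359 / √(0.2316 × 0.4778) = 0.2359 / 0.33265 = 0.7092

0.71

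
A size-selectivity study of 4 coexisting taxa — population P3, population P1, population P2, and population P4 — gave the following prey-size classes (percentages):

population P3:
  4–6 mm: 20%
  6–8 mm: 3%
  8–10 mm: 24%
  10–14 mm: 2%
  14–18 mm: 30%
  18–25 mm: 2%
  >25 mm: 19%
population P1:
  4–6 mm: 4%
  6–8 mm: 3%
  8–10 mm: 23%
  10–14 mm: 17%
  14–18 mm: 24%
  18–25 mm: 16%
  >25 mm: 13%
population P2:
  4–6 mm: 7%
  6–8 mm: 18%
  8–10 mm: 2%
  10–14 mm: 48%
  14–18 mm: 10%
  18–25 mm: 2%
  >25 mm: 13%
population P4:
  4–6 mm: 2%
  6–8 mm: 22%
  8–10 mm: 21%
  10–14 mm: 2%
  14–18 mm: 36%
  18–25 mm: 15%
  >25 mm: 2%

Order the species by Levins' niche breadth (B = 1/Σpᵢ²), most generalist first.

Convert percentages to proportions (divide by 100).
Σp_P3ᵢ² = 0.20² + 0.03² + 0.24² + 0.02² + 0.30² + 0.02² + 0.19² = 0.0400 + 0.0009 + 0.0576 + 0.0004 + 0.0900 + 0.0004 + 0.0361 = 0.2254
B_P3 = 1 / 0.2254 = 4.4366
Σp_P1ᵢ² = 0.04² + 0.03² + 0.23² + 0.17² + 0.24² + 0.16² + 0.13² = 0.0016 + 0.0009 + 0.0529 + 0.0289 + 0.0576 + 0.0256 + 0.0169 = 0.1844
B_P1 = 1 / 0.1844 = 5.4230
Σp_P2ᵢ² = 0.07² + 0.18² + 0.02² + 0.48² + 0.10² + 0.02² + 0.13² = 0.0049 + 0.0324 + 0.0004 + 0.2304 + 0.0100 + 0.0004 + 0.0169 = 0.2954
B_P2 = 1 / 0.2954 = 3.3852
Σp_P4ᵢ² = 0.02² + 0.22² + 0.21² + 0.02² + 0.36² + 0.15² + 0.02² = 0.0004 + 0.0484 + 0.0441 + 0.0004 + 0.1296 + 0.0225 + 0.0004 = 0.2458
B_P4 = 1 / 0.2458 = 4.0683
Ranking by B (broadest → narrowest): population P1 (5.42) > population P3 (4.44) > population P4 (4.07) > population P2 (3.39)

population P1 > population P3 > population P4 > population P2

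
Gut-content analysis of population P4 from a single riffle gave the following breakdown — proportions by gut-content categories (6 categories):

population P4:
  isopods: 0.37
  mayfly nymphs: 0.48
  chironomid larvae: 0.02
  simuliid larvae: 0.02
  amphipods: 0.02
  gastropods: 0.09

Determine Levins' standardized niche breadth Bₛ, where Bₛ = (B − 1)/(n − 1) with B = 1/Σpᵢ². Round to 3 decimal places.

Σpᵢ² = 0.37² + 0.48² + 0.02² + 0.02² + 0.02² + 0.09² = 0.1369 + 0.2304 + 0.0004 + 0.0004 + 0.0004 + 0.0081 = 0.3766
B = 1 / 0.3766 = 2.65534
Bₛ = (B − 1)/(n − 1) = (2.65534 − 1)/(6 − 1) = 1.65534/5 = 0.33107

0.331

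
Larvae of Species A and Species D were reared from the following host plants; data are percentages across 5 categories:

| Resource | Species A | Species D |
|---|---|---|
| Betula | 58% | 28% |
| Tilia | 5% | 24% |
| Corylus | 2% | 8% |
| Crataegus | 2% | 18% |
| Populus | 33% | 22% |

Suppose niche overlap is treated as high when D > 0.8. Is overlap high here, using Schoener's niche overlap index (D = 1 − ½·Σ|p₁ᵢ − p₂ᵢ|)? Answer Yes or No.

No

Convert percentages to proportions (divide by 100).
Σ|p₁ᵢ − p₂ᵢ| = 0.30 + 0.19 + 0.06 + 0.16 + 0.11 = 0.82
D = 1 − ½ × 0.82 = 1 − 0.410 = 0.5900
D = 0.5900 < 0.8 → No.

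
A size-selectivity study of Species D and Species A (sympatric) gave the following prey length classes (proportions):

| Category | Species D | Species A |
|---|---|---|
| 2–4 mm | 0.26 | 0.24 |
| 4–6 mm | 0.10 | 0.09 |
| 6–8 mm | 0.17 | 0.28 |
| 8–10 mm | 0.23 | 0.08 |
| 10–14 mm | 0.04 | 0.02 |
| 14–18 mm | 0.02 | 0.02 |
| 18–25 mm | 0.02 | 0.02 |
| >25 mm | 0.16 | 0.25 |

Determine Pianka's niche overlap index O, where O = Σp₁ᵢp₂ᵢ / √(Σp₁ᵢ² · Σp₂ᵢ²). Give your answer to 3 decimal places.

Σ p₁ᵢp₂ᵢ = 0.0624 + 0.0090 + 0.0476 + 0.0184 + 0.0008 + 0.0004 + 0.0004 + 0.0400 = 0.1790
Σp_1ᵢ² = 0.26² + 0.10² + 0.17² + 0.23² + 0.04² + 0.02² + 0.02² + 0.16² = 0.0676 + 0.0100 + 0.0289 + 0.0529 + 0.0016 + 0.0004 + 0.0004 + 0.0256 = 0.1874
Σp_2ᵢ² = 0.24² + 0.09² + 0.28² + 0.08² + 0.02² + 0.02² + 0.02² + 0.25² = 0.0576 + 0.0081 + 0.0784 + 0.0064 + 0.0004 + 0.0004 + 0.0004 + 0.0625 = 0.2142
O = 0.1790 / √(0.1874 × 0.2142) = 0.1790 / 0.200352 = 0.89343

0.893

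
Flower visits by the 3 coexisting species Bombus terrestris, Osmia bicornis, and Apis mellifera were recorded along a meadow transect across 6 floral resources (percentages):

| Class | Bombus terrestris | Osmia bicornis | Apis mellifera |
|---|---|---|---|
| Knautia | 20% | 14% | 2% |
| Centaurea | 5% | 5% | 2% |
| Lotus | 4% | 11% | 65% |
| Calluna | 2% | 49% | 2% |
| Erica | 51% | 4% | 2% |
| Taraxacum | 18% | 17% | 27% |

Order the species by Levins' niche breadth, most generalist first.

Convert percentages to proportions (divide by 100).
Σp_terrᵢ² = 0.20² + 0.05² + 0.04² + 0.02² + 0.51² + 0.18² = 0.0400 + 0.0025 + 0.0016 + 0.0004 + 0.2601 + 0.0324 = 0.3370
B_terr = 1 / 0.3370 = 2.9674
Σp_bicoᵢ² = 0.14² + 0.05² + 0.11² + 0.49² + 0.04² + 0.17² = 0.0196 + 0.0025 + 0.0121 + 0.2401 + 0.0016 + 0.0289 = 0.3048
B_bico = 1 / 0.3048 = 3.2808
Σp_mellᵢ² = 0.02² + 0.02² + 0.65² + 0.02² + 0.02² + 0.27² = 0.0004 + 0.0004 + 0.4225 + 0.0004 + 0.0004 + 0.0729 = 0.4970
B_mell = 1 / 0.4970 = 2.0121
Ranking by B (broadest → narrowest): Osmia bicornis (3.28) > Bombus terrestris (2.97) > Apis mellifera (2.01)

Osmia bicornis > Bombus terrestris > Apis mellifera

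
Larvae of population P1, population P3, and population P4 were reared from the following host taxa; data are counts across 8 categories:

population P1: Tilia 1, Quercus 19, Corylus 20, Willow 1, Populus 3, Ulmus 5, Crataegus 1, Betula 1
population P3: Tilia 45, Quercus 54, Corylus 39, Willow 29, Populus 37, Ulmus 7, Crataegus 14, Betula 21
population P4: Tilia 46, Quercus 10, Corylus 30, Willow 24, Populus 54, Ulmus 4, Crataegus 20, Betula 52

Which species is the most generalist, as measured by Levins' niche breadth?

Proportions for population P1 (n=51): 1/51=0.0196, 19/51=0.3725, 20/51=0.3922, 1/51=0.0196, 3/51=0.0588, 5/51=0.0980, 1/51=0.0196, 1/51=0.0196
Proportions for population P3 (n=246): 45/246=0.1829, 54/246=0.2195, 39/246=0.1585, 29/246=0.1179, 37/246=0.1504, 7/246=0.0285, 14/246=0.0569, 21/246=0.0854
Proportions for population P4 (n=240): 46/240=0.1917, 10/240=0.0417, 30/240=0.1250, 24/240=0.1000, 54/240=0.2250, 4/240=0.0167, 20/240=0.0833, 52/240=0.2167
Σp_P1ᵢ² = 0.0196² + 0.3725² + 0.3922² + 0.0196² + 0.0588² + 0.0980² + 0.0196² + 0.0196² = 0.000384 + 0.138756 + 0.153821 + 0.000384 + 0.003457 + 0.009604 + 0.000384 + 0.000384 = 0.307174
B_P1 = 1 / 0.307174 = 3.2555
Σp_P3ᵢ² = 0.1829² + 0.2195² + 0.1585² + 0.1179² + 0.1504² + 0.0285² + 0.0569² + 0.0854² = 0.033452 + 0.048180 + 0.025122 + 0.013900 + 0.022620 + 0.000812 + 0.003238 + 0.007293 = 0.154617
B_P3 = 1 / 0.154617 = 6.4676
Σp_P4ᵢ² = 0.1917² + 0.0417² + 0.1250² + 0.1000² + 0.2250² + 0.0167² + 0.0833² + 0.2167² = 0.036749 + 0.001739 + 0.015625 + 0.010000 + 0.050625 + 0.000279 + 0.006939 + 0.046959 = 0.168915
B_P4 = 1 / 0.168915 = 5.9201
Highest B → broadest niche (most generalist): population P3 (B = 6.47).

population P3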